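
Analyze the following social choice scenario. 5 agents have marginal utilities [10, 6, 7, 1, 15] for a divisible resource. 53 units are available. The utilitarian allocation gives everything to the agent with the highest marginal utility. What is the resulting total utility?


Step 1: The marginal utilities are [10, 6, 7, 1, 15]
Step 2: The highest marginal utility is 15
Step 3: All 53 units go to that agent
Step 4: Total utility = 15 * 53 = 795

795


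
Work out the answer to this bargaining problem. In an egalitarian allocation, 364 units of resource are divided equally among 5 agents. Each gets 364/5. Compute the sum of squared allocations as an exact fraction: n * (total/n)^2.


Step 1: Each agent's share = 364/5
Step 2: Square of each share = (364/5)^2 = 132496/25
Step 3: Sum of squares = 5 * 132496/25 = 132496/5

132496/5


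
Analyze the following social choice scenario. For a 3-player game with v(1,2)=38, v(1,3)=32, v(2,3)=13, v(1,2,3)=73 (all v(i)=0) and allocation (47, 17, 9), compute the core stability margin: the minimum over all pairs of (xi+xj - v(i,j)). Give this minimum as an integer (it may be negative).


Step 1: Slack for coalition (1,2): x1+x2 - v12 = 64 - 38 = 26
Step 2: Slack for coalition (1,3): x1+x3 - v13 = 56 - 32 = 24
Step 3: Slack for coalition (2,3): x2+x3 - v23 = 26 - 13 = 13
Step 4: Minimum slack = min(26, 24, 13) = 13, attained by (2,3); no pair can gain by deviating, so the allocation is in the core

13


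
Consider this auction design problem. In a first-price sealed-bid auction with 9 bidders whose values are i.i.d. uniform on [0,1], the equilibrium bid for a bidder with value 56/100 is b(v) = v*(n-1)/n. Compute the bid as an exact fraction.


Step 1: The symmetric BNE bidding function is b(v) = v * (n-1) / n
Step 2: Substitute v = 14/25 and n = 9
Step 3: b = 14/25 * 8/9
Step 4: b = 112/225

112/225


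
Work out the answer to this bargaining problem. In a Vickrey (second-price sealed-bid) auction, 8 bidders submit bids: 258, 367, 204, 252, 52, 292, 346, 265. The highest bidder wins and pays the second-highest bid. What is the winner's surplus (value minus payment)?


Step 1: Sort bids in descending order: 367, 346, 292, 265, 258, 252, 204, 52
Step 2: The winning bid is the highest: 367
Step 3: The payment equals the second-highest bid: 346
Step 4: Surplus = winner's bid - payment = 367 - 346 = 21

21


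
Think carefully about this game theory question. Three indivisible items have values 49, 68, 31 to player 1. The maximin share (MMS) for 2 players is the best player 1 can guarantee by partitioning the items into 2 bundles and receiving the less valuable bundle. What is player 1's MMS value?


Step 1: Item values = 49, 68, 31
Step 2: Enumerate all 2-bundle partitions and take the smaller bundle:
  Partition 1: {49} vs {68,31} -> bundles 49, 99; min = 49
  Partition 2: {68} vs {49,31} -> bundles 68, 80; min = 68
  Partition 3: {31} vs {49,68} -> bundles 31, 117; min = 31
Step 3: MMS = max(49, 68, 31) = 68

68


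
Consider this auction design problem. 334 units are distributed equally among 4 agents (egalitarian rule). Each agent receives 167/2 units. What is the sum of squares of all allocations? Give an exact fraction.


Step 1: Each agent's share = 334/4 = 167/2
Step 2: Square of each share = (167/2)^2 = 27889/4
Step 3: Sum of squares = 4 * 27889/4 = 27889

27889


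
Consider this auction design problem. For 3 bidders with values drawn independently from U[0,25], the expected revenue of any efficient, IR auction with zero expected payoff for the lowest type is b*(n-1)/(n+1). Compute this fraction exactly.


Step 1: By Revenue Equivalence, expected revenue = b*(n-1)/(n+1)
Step 2: Substituting n = 3, b = 25
Step 3: Revenue = 25*(3-1)/(3+1) = 25*2/4
Step 4: Revenue = 50/4 = 25/2

25/2


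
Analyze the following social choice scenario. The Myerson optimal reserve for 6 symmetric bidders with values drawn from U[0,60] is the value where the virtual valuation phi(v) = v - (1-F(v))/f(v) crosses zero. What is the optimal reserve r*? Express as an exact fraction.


Step 1: For U[0,60], F(v) = v/60 and f(v) = 1/60
Step 2: phi(v) = v - (1 - v/60)/(1/60) = v - (60 - v) = 2v - 60
Step 3: Set phi(r*) = 0: 2r* - 60 = 0
Step 4: r* = 60/2 = 30 (the number of bidders n = 6 does not enter)

30


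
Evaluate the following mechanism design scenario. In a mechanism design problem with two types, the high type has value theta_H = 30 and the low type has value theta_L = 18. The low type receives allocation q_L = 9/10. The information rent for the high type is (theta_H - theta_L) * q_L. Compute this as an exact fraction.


Step 1: theta_H - theta_L = 30 - 18 = 12
Step 2: Information rent = (theta_H - theta_L) * q_L
Step 3: = 12 * 9/10
Step 4: = 54/5

54/5


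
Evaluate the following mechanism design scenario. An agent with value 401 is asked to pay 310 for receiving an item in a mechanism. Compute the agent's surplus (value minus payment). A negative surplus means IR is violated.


Step 1: Surplus = value - payment = 401 - 310 = 91
Step 2: IR is satisfied (surplus >= 0)

91


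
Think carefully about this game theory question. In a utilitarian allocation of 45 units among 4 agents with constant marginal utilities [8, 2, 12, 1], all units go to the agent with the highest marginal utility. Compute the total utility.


Step 1: The marginal utilities are [8, 2, 12, 1]
Step 2: The highest marginal utility is 12
Step 3: All 45 units go to that agent
Step 4: Total utility = 12 * 45 = 540

540


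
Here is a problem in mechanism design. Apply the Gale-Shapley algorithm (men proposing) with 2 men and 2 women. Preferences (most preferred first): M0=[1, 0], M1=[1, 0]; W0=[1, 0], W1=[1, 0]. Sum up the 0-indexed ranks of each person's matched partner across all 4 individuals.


Step 1: Run Gale-Shapley (men propose, women hold best offer):
  M0 proposes to W1; she accepts
  M1 proposes to W1; she switches from M0
  M0 proposes to W0; she accepts
Step 2: Final matching: W0-M0, W1-M1
Step 3: 0-indexed ranks (man's rank of his match, then woman's): 1 + 1 + 0 + 0
Step 4: Total rank sum = 2

2


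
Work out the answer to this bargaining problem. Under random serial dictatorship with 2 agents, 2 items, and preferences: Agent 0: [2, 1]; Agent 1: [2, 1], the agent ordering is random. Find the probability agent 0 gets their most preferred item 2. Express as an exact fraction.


Step 1: Agent 0 wants item 2
Step 2: There are 2 possible orderings of agents
Step 3: In 1 orderings, agent 0 gets item 2
Step 4: Probability = 1/2

1/2


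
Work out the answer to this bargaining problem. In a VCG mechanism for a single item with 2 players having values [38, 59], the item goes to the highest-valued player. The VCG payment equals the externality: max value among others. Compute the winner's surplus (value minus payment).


Step 1: The winner is the agent with the highest value: agent 1 with value 59
Step 2: Values of other agents: [38]
Step 3: VCG payment = max of others' values = 38
Step 4: Surplus = 59 - 38 = 21

21


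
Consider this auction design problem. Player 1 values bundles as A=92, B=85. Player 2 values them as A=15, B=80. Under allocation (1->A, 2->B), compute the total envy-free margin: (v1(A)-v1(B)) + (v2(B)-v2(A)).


Step 1: Player 1's margin = v1(A) - v1(B) = 92 - 85 = 7
Step 2: Player 2's margin = v2(B) - v2(A) = 80 - 15 = 65
Step 3: Total margin = 7 + 65 = 72

72


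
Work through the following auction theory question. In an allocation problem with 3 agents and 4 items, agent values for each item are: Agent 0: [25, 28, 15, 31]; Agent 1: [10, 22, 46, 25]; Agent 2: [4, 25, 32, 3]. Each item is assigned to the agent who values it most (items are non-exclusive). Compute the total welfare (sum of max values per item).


Step 1: For each item, find the maximum value among all agents.
Step 2: Item 0 -> Agent 0 (value 25)
Step 3: Item 1 -> Agent 0 (value 28)
Step 4: Item 2 -> Agent 1 (value 46)
Step 5: Item 3 -> Agent 0 (value 31)
Step 6: Total welfare = 25 + 28 + 46 + 31 = 130

130


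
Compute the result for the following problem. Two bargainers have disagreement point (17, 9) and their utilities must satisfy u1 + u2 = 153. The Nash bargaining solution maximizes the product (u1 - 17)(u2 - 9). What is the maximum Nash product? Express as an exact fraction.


Step 1: The Nash solution splits surplus symmetrically above the disagreement point
Step 2: u1 = (total + d1 - d2)/2 = (153 + 17 - 9)/2 = 161/2
Step 3: u2 = (total - d1 + d2)/2 = (153 - 17 + 9)/2 = 145/2
Step 4: Nash product = (161/2 - 17) * (145/2 - 9)
Step 5: = 127/2 * 127/2 = 16129/4

16129/4


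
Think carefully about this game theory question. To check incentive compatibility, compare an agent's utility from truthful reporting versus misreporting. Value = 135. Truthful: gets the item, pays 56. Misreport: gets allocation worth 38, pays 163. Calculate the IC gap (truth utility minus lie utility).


Step 1: U(truth) = value - payment = 135 - 56 = 79
Step 2: U(lie) = allocation - payment = 38 - 163 = -125
Step 3: IC gap = 79 - (-125) = 204

204


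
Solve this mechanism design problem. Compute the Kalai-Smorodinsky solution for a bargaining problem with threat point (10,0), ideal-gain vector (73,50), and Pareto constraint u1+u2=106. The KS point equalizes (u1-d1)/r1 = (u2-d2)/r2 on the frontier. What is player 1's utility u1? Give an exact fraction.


Step 1: At the KS point, (u1-d1)/r1 = (u2-d2)/r2 = t and u1+u2 = 106
Step 2: u1 = d1 + r1*t and u2 = d2 + r2*t, so (d1 + r1*t) + (d2 + r2*t) = 106
Step 3: t = (106 - 10 - 0)/(73 + 50) = 96/123 = 32/41
Step 4: u1 = d1 + r1*t = 10 + 73 * 32/41 = 2746/41
Step 5: (Check: u2 = d2 + r2*t = 1600/41; u1+u2 = 2746/41 + 1600/41 = 106, on the frontier.)

2746/41


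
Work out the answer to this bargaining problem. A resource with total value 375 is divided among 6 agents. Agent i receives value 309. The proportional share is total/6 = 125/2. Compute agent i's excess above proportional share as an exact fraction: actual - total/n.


Step 1: Proportional share = 375/6 = 125/2
Step 2: Agent's actual allocation = 309
Step 3: Excess = 309 - 125/2 = 493/2

493/2


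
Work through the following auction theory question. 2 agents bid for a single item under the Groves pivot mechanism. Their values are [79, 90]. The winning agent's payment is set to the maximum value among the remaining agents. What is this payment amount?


Step 1: The efficient winner is agent 1 with value 90
Step 2: Other agents' values: [79]
Step 3: Pivot payment = max(others) = 79
Step 4: The winner pays 79

79


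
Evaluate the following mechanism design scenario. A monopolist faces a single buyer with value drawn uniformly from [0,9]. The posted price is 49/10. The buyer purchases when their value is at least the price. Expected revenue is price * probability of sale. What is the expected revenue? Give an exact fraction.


Step 1: Posted price r = 49/10, value support [0,9]
Step 2: P(v >= r) = (9 - 49/10)/9 = 41/90
Step 3: Expected revenue = r * P(v >= r) = 49/10 * 41/90
Step 4: Revenue = 2009/900

2009/900


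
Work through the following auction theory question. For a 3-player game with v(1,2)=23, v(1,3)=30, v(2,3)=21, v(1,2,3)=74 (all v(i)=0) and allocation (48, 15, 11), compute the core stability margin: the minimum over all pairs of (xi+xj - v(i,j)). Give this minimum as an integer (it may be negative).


Step 1: Slack for coalition (1,2): x1+x2 - v12 = 63 - 23 = 40
Step 2: Slack for coalition (1,3): x1+x3 - v13 = 59 - 30 = 29
Step 3: Slack for coalition (2,3): x2+x3 - v23 = 26 - 21 = 5
Step 4: Minimum slack = min(40, 29, 5) = 5, attained by (2,3); no pair can gain by deviating, so the allocation is in the core

5


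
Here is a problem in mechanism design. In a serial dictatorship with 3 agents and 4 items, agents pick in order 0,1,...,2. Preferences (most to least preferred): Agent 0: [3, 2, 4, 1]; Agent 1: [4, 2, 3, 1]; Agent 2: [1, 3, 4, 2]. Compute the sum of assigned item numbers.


Step 1: Agent 0 picks item 3
Step 2: Agent 1 picks item 4
Step 3: Agent 2 picks item 1
Step 4: Sum = 3 + 4 + 1 = 8

8


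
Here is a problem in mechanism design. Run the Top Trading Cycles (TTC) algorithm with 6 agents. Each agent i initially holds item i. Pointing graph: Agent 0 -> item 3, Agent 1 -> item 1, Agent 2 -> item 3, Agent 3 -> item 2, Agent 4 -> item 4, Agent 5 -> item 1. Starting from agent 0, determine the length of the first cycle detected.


Step 1: Trace the pointer graph from agent 0: 0 -> 3 -> 2 -> 3
Step 2: A cycle is detected when we revisit agent 3
Step 3: The cycle is: 3 -> 2 -> 3
Step 4: Cycle length = 2

2


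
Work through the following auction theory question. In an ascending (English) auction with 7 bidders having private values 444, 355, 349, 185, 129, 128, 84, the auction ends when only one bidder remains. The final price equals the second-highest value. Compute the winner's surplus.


Step 1: Identify the highest value: 444
Step 2: Identify the second-highest value: 355
Step 3: The final price = second-highest value = 355
Step 4: Surplus = 444 - 355 = 89

89


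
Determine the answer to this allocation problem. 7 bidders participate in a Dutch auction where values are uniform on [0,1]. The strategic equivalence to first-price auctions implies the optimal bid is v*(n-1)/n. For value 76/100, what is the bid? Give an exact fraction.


Step 1: Dutch auctions are strategically equivalent to first-price auctions
Step 2: The equilibrium bid is b(v) = v*(n-1)/n
Step 3: b = 19/25 * 6/7
Step 4: b = 114/175

114/175


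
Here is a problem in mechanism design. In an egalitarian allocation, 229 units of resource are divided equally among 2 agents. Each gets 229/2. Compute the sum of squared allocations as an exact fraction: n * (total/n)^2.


Step 1: Each agent's share = 229/2
Step 2: Square of each share = (229/2)^2 = 52441/4
Step 3: Sum of squares = 2 * 52441/4 = 52441/2

52441/2


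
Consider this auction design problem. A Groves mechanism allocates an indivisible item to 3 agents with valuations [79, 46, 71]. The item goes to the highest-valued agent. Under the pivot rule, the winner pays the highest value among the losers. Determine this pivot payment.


Step 1: The efficient winner is agent 0 with value 79
Step 2: Other agents' values: [46, 71]
Step 3: Pivot payment = max(others) = 71
Step 4: The winner pays 71

71


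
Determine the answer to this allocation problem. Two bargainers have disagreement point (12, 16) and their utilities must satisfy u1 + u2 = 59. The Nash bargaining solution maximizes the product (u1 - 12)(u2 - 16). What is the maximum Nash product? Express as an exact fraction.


Step 1: The Nash solution splits surplus symmetrically above the disagreement point
Step 2: u1 = (total + d1 - d2)/2 = (59 + 12 - 16)/2 = 55/2
Step 3: u2 = (total - d1 + d2)/2 = (59 - 12 + 16)/2 = 63/2
Step 4: Nash product = (55/2 - 12) * (63/2 - 16)
Step 5: = 31/2 * 31/2 = 961/4

961/4


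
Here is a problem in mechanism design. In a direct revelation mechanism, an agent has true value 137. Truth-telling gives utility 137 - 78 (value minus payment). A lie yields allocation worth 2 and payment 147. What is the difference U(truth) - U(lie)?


Step 1: U(truth) = value - payment = 137 - 78 = 59
Step 2: U(lie) = allocation - payment = 2 - 147 = -145
Step 3: IC gap = 59 - (-145) = 204

204


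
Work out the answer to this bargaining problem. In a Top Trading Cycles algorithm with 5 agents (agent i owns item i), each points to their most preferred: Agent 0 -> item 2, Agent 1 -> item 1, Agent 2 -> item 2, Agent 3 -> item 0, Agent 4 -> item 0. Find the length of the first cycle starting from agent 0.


Step 1: Trace the pointer graph from agent 0: 0 -> 2 -> 2
Step 2: A cycle is detected when we revisit agent 2
Step 3: The cycle is: 2 -> 2
Step 4: Cycle length = 1

1


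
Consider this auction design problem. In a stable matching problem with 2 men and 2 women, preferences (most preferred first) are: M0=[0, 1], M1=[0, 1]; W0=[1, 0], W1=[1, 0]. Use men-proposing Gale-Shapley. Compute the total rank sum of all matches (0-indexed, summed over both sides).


Step 1: Run Gale-Shapley (men propose, women hold best offer):
  M0 proposes to W0; she accepts
  M1 proposes to W0; she switches from M0
  M0 proposes to W1; she accepts
Step 2: Final matching: W0-M1, W1-M0
Step 3: 0-indexed ranks (man's rank of his match, then woman's): 0 + 0 + 1 + 1
Step 4: Total rank sum = 2

2


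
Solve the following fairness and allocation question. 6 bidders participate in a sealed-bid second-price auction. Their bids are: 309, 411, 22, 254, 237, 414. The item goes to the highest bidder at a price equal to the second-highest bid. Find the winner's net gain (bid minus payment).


Step 1: Sort bids in descending order: 414, 411, 309, 254, 237, 22
Step 2: The winning bid is the highest: 414
Step 3: The payment equals the second-highest bid: 411
Step 4: Surplus = winner's bid - payment = 414 - 411 = 3

3


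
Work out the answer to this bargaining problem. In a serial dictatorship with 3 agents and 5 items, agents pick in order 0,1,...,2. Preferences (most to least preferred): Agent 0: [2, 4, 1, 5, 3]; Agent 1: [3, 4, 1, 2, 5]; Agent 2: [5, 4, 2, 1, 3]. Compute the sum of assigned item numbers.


Step 1: Agent 0 picks item 2
Step 2: Agent 1 picks item 3
Step 3: Agent 2 picks item 5
Step 4: Sum = 2 + 3 + 5 = 10

10


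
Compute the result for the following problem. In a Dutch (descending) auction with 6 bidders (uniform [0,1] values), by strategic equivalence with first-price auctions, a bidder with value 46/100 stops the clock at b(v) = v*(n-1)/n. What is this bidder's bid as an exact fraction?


Step 1: Dutch auctions are strategically equivalent to first-price auctions
Step 2: The equilibrium bid is b(v) = v*(n-1)/n
Step 3: b = 23/50 * 5/6
Step 4: b = 23/60

23/60


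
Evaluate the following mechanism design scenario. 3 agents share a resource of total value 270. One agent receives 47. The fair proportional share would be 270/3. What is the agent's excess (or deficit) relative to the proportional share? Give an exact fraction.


Step 1: Proportional share = 270/3 = 90
Step 2: Agent's actual allocation = 47
Step 3: Excess = 47 - 90 = -43

-43


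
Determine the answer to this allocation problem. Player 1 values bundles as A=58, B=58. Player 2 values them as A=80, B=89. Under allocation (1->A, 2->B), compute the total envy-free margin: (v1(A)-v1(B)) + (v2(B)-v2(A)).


Step 1: Player 1's margin = v1(A) - v1(B) = 58 - 58 = 0
Step 2: Player 2's margin = v2(B) - v2(A) = 89 - 80 = 9
Step 3: Total margin = 0 + 9 = 9

9


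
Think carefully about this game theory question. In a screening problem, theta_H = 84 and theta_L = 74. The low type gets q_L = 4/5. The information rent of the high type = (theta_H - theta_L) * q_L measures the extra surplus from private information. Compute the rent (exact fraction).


Step 1: theta_H - theta_L = 84 - 74 = 10
Step 2: Information rent = (theta_H - theta_L) * q_L
Step 3: = 10 * 4/5
Step 4: = 8

8


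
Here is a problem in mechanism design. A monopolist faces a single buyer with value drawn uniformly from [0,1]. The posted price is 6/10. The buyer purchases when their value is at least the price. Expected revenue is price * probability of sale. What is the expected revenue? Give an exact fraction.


Step 1: Posted price r = 3/5, value support [0,1]
Step 2: P(v >= r) = (1 - 3/5)/1 = 2/5
Step 3: Expected revenue = r * P(v >= r) = 3/5 * 2/5
Step 4: Revenue = 6/25

6/25


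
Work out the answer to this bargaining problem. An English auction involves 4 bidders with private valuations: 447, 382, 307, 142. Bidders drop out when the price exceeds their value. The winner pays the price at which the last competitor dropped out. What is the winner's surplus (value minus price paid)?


Step 1: Identify the highest value: 447
Step 2: Identify the second-highest value: 382
Step 3: The final price = second-highest value = 382
Step 4: Surplus = 447 - 382 = 65

65


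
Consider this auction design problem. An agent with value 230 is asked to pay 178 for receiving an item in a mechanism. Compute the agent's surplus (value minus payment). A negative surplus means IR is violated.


Step 1: Surplus = value - payment = 230 - 178 = 52
Step 2: IR is satisfied (surplus >= 0)

52


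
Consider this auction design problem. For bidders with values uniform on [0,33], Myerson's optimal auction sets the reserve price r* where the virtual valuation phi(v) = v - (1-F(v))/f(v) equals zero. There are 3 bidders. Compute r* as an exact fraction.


Step 1: For U[0,33], F(v) = v/33 and f(v) = 1/33
Step 2: phi(v) = v - (1 - v/33)/(1/33) = v - (33 - v) = 2v - 33
Step 3: Set phi(r*) = 0: 2r* - 33 = 0
Step 4: r* = 33/2 (the number of bidders n = 3 does not enter)

33/2


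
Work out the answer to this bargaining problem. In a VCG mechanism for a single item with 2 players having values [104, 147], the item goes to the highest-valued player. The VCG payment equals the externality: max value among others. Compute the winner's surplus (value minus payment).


Step 1: The winner is the agent with the highest value: agent 1 with value 147
Step 2: Values of other agents: [104]
Step 3: VCG payment = max of others' values = 104
Step 4: Surplus = 147 - 104 = 43

43


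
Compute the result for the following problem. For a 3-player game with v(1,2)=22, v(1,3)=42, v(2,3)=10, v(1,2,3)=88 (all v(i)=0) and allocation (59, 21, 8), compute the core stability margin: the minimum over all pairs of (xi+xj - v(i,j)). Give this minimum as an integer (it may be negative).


Step 1: Slack for coalition (1,2): x1+x2 - v12 = 80 - 22 = 58
Step 2: Slack for coalition (1,3): x1+x3 - v13 = 67 - 42 = 25
Step 3: Slack for coalition (2,3): x2+x3 - v23 = 29 - 10 = 19
Step 4: Minimum slack = min(58, 25, 19) = 19, attained by (2,3); no pair can gain by deviating, so the allocation is in the core

19


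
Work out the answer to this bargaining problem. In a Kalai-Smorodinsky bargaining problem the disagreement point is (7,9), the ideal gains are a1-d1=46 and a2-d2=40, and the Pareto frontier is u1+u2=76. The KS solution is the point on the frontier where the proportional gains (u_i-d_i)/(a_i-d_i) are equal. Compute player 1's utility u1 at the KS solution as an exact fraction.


Step 1: At the KS point, (u1-d1)/r1 = (u2-d2)/r2 = t and u1+u2 = 76
Step 2: u1 = d1 + r1*t and u2 = d2 + r2*t, so (d1 + r1*t) + (d2 + r2*t) = 76
Step 3: t = (76 - 7 - 9)/(46 + 40) = 60/86 = 30/43
Step 4: u1 = d1 + r1*t = 7 + 46 * 30/43 = 1681/43
Step 5: (Check: u2 = d2 + r2*t = 1587/43; u1+u2 = 1681/43 + 1587/43 = 76, on the frontier.)

1681/43


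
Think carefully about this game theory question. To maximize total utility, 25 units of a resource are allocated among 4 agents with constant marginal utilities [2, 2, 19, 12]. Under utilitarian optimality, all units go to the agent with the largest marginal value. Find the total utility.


Step 1: The marginal utilities are [2, 2, 19, 12]
Step 2: The highest marginal utility is 19
Step 3: All 25 units go to that agent
Step 4: Total utility = 19 * 25 = 475

475


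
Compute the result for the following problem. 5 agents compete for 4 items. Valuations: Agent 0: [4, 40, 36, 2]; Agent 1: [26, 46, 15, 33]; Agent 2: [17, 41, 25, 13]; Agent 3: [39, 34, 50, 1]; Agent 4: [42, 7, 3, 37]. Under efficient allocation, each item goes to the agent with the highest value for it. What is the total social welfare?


Step 1: For each item, find the maximum value among all agents.
Step 2: Item 0 -> Agent 4 (value 42)
Step 3: Item 1 -> Agent 1 (value 46)
Step 4: Item 2 -> Agent 3 (value 50)
Step 5: Item 3 -> Agent 4 (value 37)
Step 6: Total welfare = 42 + 46 + 50 + 37 = 175

175


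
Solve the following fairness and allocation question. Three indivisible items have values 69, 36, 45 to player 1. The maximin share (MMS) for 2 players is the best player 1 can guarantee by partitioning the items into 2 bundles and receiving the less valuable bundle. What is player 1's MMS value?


Step 1: Item values = 69, 36, 45
Step 2: Enumerate all 2-bundle partitions and take the smaller bundle:
  Partition 1: {69} vs {36,45} -> bundles 69, 81; min = 69
  Partition 2: {36} vs {69,45} -> bundles 36, 114; min = 36
  Partition 3: {45} vs {69,36} -> bundles 45, 105; min = 45
Step 3: MMS = max(69, 36, 45) = 69

69


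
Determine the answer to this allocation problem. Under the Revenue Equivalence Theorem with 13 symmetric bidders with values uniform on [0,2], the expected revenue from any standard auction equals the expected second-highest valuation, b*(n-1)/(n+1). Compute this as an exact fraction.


Step 1: By Revenue Equivalence, expected revenue = b*(n-1)/(n+1)
Step 2: Substituting n = 13, b = 2
Step 3: Revenue = 2*(13-1)/(13+1) = 2*12/14
Step 4: Revenue = 24/14 = 12/7

12/7


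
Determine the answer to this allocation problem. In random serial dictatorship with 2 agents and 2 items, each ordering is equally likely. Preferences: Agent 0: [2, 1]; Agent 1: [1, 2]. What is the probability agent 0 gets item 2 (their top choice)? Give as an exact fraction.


Step 1: Agent 0 wants item 2
Step 2: There are 2 possible orderings of agents
Step 3: In 2 orderings, agent 0 gets item 2
Step 4: Probability = 2/2 = 1

1


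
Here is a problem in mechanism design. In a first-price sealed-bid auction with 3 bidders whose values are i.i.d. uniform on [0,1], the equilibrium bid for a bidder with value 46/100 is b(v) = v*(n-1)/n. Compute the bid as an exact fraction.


Step 1: The symmetric BNE bidding function is b(v) = v * (n-1) / n
Step 2: Substitute v = 23/50 and n = 3
Step 3: b = 23/50 * 2/3
Step 4: b = 23/75

23/75


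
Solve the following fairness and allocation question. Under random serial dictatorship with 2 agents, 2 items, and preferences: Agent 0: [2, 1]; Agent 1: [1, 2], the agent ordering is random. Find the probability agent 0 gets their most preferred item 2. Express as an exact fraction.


Step 1: Agent 0 wants item 2
Step 2: There are 2 possible orderings of agents
Step 3: In 2 orderings, agent 0 gets item 2
Step 4: Probability = 2/2 = 1

1


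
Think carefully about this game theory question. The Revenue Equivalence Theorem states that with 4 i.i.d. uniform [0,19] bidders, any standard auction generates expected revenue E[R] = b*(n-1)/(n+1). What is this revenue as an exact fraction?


Step 1: By Revenue Equivalence, expected revenue = b*(n-1)/(n+1)
Step 2: Substituting n = 4, b = 19
Step 3: Revenue = 19*(4-1)/(4+1) = 19*3/5
Step 4: Revenue = 57/5

57/5


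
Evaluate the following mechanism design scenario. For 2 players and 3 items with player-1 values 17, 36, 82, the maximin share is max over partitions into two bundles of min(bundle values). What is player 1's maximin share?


Step 1: Item values = 17, 36, 82
Step 2: Enumerate all 2-bundle partitions and take the smaller bundle:
  Partition 1: {17} vs {36,82} -> bundles 17, 118; min = 17
  Partition 2: {36} vs {17,82} -> bundles 36, 99; min = 36
  Partition 3: {82} vs {17,36} -> bundles 82, 53; min = 53
Step 3: MMS = max(17, 36, 53) = 53

53


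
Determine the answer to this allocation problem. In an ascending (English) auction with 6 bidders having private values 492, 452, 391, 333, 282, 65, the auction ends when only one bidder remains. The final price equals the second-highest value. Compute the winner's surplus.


Step 1: Identify the highest value: 492
Step 2: Identify the second-highest value: 452
Step 3: The final price = second-highest value = 452
Step 4: Surplus = 492 - 452 = 40

40


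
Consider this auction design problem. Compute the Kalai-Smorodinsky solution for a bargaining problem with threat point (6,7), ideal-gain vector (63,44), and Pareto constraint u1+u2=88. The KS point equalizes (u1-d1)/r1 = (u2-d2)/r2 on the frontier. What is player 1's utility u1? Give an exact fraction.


Step 1: At the KS point, (u1-d1)/r1 = (u2-d2)/r2 = t and u1+u2 = 88
Step 2: u1 = d1 + r1*t and u2 = d2 + r2*t, so (d1 + r1*t) + (d2 + r2*t) = 88
Step 3: t = (88 - 6 - 7)/(63 + 44) = 75/107
Step 4: u1 = d1 + r1*t = 6 + 63 * 75/107 = 5367/107
Step 5: (Check: u2 = d2 + r2*t = 4049/107; u1+u2 = 5367/107 + 4049/107 = 88, on the frontier.)

5367/107


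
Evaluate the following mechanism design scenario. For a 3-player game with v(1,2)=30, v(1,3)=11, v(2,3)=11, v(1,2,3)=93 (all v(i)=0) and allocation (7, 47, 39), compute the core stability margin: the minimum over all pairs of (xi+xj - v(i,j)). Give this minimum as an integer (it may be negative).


Step 1: Slack for coalition (1,2): x1+x2 - v12 = 54 - 30 = 24
Step 2: Slack for coalition (1,3): x1+x3 - v13 = 46 - 11 = 35
Step 3: Slack for coalition (2,3): x2+x3 - v23 = 86 - 11 = 75
Step 4: Minimum slack = min(24, 35, 75) = 24, attained by (1,2); no pair can gain by deviating, so the allocation is in the core

24


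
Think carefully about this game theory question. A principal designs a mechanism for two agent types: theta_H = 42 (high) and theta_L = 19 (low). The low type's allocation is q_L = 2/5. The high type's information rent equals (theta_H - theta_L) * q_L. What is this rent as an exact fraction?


Step 1: theta_H - theta_L = 42 - 19 = 23
Step 2: Information rent = (theta_H - theta_L) * q_L
Step 3: = 23 * 2/5
Step 4: = 46/5

46/5


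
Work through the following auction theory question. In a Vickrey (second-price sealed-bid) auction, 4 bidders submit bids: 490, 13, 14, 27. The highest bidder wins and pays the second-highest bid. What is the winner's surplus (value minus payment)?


Step 1: Sort bids in descending order: 490, 27, 14, 13
Step 2: The winning bid is the highest: 490
Step 3: The payment equals the second-highest bid: 27
Step 4: Surplus = winner's bid - payment = 490 - 27 = 463

463


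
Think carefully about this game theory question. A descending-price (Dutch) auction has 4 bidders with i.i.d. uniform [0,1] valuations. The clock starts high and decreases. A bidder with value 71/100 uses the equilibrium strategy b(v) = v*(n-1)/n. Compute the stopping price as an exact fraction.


Step 1: Dutch auctions are strategically equivalent to first-price auctions
Step 2: The equilibrium bid is b(v) = v*(n-1)/n
Step 3: b = 71/100 * 3/4
Step 4: b = 213/400

213/400


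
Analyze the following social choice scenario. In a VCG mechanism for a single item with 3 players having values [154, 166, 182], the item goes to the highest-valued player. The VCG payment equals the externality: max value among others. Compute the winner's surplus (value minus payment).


Step 1: The winner is the agent with the highest value: agent 2 with value 182
Step 2: Values of other agents: [154, 166]
Step 3: VCG payment = max of others' values = 166
Step 4: Surplus = 182 - 166 = 16

16


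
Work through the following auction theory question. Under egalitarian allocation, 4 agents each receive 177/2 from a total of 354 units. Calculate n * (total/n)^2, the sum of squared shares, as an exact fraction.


Step 1: Each agent's share = 354/4 = 177/2
Step 2: Square of each share = (177/2)^2 = 31329/4
Step 3: Sum of squares = 4 * 31329/4 = 31329

31329


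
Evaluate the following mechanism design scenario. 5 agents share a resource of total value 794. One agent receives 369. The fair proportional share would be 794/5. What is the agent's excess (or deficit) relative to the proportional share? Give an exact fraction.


Step 1: Proportional share = 794/5
Step 2: Agent's actual allocation = 369
Step 3: Excess = 369 - 794/5 = 1051/5

1051/5


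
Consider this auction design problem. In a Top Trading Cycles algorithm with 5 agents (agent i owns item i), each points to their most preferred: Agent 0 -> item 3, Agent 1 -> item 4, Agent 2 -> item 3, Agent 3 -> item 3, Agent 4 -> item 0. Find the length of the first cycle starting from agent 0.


Step 1: Trace the pointer graph from agent 0: 0 -> 3 -> 3
Step 2: A cycle is detected when we revisit agent 3
Step 3: The cycle is: 3 -> 3
Step 4: Cycle length = 1

1


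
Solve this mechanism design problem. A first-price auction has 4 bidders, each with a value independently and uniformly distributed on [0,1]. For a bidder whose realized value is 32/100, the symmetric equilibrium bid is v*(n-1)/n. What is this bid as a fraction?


Step 1: The symmetric BNE bidding function is b(v) = v * (n-1) / n
Step 2: Substitute v = 8/25 and n = 4
Step 3: b = 8/25 * 3/4
Step 4: b = 6/25

6/25


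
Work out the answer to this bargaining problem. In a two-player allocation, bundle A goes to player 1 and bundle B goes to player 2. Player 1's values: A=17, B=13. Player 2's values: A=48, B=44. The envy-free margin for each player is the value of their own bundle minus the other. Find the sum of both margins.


Step 1: Player 1's margin = v1(A) - v1(B) = 17 - 13 = 4
Step 2: Player 2's margin = v2(B) - v2(A) = 44 - 48 = -4
Step 3: Total margin = 4 + -4 = 0

0


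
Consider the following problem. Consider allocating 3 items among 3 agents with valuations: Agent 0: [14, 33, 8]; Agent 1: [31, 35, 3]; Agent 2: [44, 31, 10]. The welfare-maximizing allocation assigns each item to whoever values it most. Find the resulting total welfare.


Step 1: For each item, find the maximum value among all agents.
Step 2: Item 0 -> Agent 2 (value 44)
Step 3: Item 1 -> Agent 1 (value 35)
Step 4: Item 2 -> Agent 2 (value 10)
Step 5: Total welfare = 44 + 35 + 10 = 89

89


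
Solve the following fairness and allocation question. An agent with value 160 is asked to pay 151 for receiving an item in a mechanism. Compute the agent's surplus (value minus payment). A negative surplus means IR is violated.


Step 1: Surplus = value - payment = 160 - 151 = 9
Step 2: IR is satisfied (surplus >= 0)

9


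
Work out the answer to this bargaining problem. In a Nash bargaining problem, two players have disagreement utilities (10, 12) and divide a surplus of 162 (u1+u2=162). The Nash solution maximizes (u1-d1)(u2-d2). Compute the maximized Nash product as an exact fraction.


Step 1: The Nash solution splits surplus symmetrically above the disagreement point
Step 2: u1 = (total + d1 - d2)/2 = (162 + 10 - 12)/2 = 80
Step 3: u2 = (total - d1 + d2)/2 = (162 - 10 + 12)/2 = 82
Step 4: Nash product = (80 - 10) * (82 - 12)
Step 5: = 70 * 70 = 4900

4900


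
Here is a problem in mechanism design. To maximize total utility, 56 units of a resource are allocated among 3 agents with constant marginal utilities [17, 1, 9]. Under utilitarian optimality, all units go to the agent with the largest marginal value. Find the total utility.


Step 1: The marginal utilities are [17, 1, 9]
Step 2: The highest marginal utility is 17
Step 3: All 56 units go to that agent
Step 4: Total utility = 17 * 56 = 952

952


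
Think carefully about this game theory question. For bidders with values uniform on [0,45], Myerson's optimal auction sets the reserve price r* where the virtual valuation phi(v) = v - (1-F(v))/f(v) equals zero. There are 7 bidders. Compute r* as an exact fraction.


Step 1: For U[0,45], F(v) = v/45 and f(v) = 1/45
Step 2: phi(v) = v - (1 - v/45)/(1/45) = v - (45 - v) = 2v - 45
Step 3: Set phi(r*) = 0: 2r* - 45 = 0
Step 4: r* = 45/2 (the number of bidders n = 7 does not enter)

45/2


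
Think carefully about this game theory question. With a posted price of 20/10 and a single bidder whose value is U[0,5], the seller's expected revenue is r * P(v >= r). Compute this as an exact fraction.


Step 1: Posted price r = 2, value support [0,5]
Step 2: P(v >= r) = (5 - 2)/5 = 3/5
Step 3: Expected revenue = r * P(v >= r) = 2 * 3/5
Step 4: Revenue = 6/5

6/5


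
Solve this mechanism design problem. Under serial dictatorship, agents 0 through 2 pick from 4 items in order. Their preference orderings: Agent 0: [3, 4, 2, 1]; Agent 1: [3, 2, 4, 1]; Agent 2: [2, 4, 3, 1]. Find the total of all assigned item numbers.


Step 1: Agent 0 picks item 3
Step 2: Agent 1 picks item 2
Step 3: Agent 2 picks item 4
Step 4: Sum = 3 + 2 + 4 = 9

9


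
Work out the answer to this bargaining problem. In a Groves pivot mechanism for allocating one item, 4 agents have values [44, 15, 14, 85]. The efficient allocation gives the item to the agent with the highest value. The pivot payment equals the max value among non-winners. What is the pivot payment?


Step 1: The efficient winner is agent 3 with value 85
Step 2: Other agents' values: [44, 15, 14]
Step 3: Pivot payment = max(others) = 44
Step 4: The winner pays 44

44


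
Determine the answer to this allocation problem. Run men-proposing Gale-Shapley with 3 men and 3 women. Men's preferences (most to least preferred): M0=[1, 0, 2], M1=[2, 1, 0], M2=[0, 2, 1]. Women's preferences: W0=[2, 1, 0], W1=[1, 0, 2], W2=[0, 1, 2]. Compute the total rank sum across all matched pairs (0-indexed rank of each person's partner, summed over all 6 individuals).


Step 1: Run Gale-Shapley (men propose, women hold best offer):
  M0 proposes to W1; she accepts
  M1 proposes to W2; she accepts
  M2 proposes to W0; she accepts
Step 2: Final matching: W0-M2, W1-M0, W2-M1
Step 3: 0-indexed ranks (man's rank of his match, then woman's): 0 + 0 + 0 + 1 + 0 + 1
Step 4: Total rank sum = 2

2


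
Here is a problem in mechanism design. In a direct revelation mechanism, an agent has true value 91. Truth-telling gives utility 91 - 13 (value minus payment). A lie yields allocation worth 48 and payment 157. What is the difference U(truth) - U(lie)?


Step 1: U(truth) = value - payment = 91 - 13 = 78
Step 2: U(lie) = allocation - payment = 48 - 157 = -109
Step 3: IC gap = 78 - (-109) = 187

187


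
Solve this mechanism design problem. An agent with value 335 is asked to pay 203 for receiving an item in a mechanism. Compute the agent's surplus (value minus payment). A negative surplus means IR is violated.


Step 1: Surplus = value - payment = 335 - 203 = 132
Step 2: IR is satisfied (surplus >= 0)

132


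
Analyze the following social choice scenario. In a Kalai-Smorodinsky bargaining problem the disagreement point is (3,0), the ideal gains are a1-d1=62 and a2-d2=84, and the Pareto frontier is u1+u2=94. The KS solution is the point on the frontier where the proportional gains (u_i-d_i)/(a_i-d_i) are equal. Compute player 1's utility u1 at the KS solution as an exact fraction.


Step 1: At the KS point, (u1-d1)/r1 = (u2-d2)/r2 = t and u1+u2 = 94
Step 2: u1 = d1 + r1*t and u2 = d2 + r2*t, so (d1 + r1*t) + (d2 + r2*t) = 94
Step 3: t = (94 - 3 - 0)/(62 + 84) = 91/146
Step 4: u1 = d1 + r1*t = 3 + 62 * 91/146 = 3040/73
Step 5: (Check: u2 = d2 + r2*t = 3822/73; u1+u2 = 3040/73 + 3822/73 = 94, on the frontier.)

3040/73


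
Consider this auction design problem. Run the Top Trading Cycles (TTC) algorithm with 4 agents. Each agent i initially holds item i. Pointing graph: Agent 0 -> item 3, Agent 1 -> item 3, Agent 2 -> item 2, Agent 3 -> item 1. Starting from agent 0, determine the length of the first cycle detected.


Step 1: Trace the pointer graph from agent 0: 0 -> 3 -> 1 -> 3
Step 2: A cycle is detected when we revisit agent 3
Step 3: The cycle is: 3 -> 1 -> 3
Step 4: Cycle length = 2

2


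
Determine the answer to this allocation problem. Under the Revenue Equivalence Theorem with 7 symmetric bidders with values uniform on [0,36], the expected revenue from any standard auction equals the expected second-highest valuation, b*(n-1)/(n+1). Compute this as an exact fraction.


Step 1: By Revenue Equivalence, expected revenue = b*(n-1)/(n+1)
Step 2: Substituting n = 7, b = 36
Step 3: Revenue = 36*(7-1)/(7+1) = 36*6/8
Step 4: Revenue = 216/8 = 27

27


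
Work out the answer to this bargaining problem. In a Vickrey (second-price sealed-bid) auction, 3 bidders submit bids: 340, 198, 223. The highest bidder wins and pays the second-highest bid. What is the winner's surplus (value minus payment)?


Step 1: Sort bids in descending order: 340, 223, 198
Step 2: The winning bid is the highest: 340
Step 3: The payment equals the second-highest bid: 223
Step 4: Surplus = winner's bid - payment = 340 - 223 = 117

117
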